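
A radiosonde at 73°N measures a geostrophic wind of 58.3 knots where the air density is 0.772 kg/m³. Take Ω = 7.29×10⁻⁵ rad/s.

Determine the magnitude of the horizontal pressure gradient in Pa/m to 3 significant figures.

3.23×10⁻³ Pa/m

Coriolis parameter at 73°N:
f = 2Ω sin φ = 2 × 7.29×10⁻⁵ × sin 73° = 1.39×10⁻⁴ s⁻¹
Wind speed in SI: 58.3 knots = 30.0 m/s
Geostrophic balance rearranged: |∂P/∂n| = f ρ V_g
|∂P/∂n| = 1.39×10⁻⁴ × 0.772 × 30.0 = 3.23×10⁻³ Pa/m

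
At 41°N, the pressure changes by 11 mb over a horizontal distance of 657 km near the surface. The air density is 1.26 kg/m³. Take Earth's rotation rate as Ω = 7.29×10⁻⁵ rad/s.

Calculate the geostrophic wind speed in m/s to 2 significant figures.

Coriolis parameter at 41°N:
f = 2Ω sin φ = 2 × 7.29×10⁻⁵ × sin 41° = 9.57×10⁻⁵ s⁻¹
Pressure gradient: |∂P/∂n| = 1100 Pa / 657000 m = 1.67×10⁻³ Pa/m
Geostrophic balance (pressure-gradient force = Coriolis force):
V_g = (1/(fρ)) |∂P/∂n| = 1.67×10⁻³ / (9.57×10⁻⁵ × 1.26) = 13.9 m/s

14 m/s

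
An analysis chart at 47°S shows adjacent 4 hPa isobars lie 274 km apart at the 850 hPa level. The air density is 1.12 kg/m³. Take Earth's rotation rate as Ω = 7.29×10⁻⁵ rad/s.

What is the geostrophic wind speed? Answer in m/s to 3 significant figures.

Coriolis parameter at 47°S:
f = 2Ω sin φ = 2 × 7.29×10⁻⁵ × sin 47° = 1.07×10⁻⁴ s⁻¹
Pressure gradient: |∂P/∂n| = 400 Pa / 274000 m = 1.46×10⁻³ Pa/m
Geostrophic balance (pressure-gradient force = Coriolis force):
V_g = (1/(fρ)) |∂P/∂n| = 1.46×10⁻³ / (1.07×10⁻⁴ × 1.12) = 12.2 m/s

12.2 m/s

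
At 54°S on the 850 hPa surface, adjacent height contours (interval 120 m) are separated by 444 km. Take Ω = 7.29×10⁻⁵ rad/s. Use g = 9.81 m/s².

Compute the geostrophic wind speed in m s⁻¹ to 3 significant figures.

Coriolis parameter at 54°S:
f = 2Ω sin φ = 2 × 7.29×10⁻⁵ × sin 54° = 1.18×10⁻⁴ s⁻¹
Height gradient: |∂Z/∂n| = 120 m / 444000 m = 2.70×10⁻⁴
On a pressure surface, geostrophic balance gives V_g = (g/f)|∂Z/∂n|:
V_g = 9.81 × 2.70×10⁻⁴ / 1.18×10⁻⁴ = 22.5 m/s

22.5 m s⁻¹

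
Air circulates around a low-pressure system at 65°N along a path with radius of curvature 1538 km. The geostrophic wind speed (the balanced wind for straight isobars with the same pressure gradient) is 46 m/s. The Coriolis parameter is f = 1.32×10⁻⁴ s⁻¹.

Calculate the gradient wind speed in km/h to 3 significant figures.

139 km/h

Around a low, centrifugal force acts outward with Coriolis, so pressure-gradient force balances both:
(1/ρ)|∂P/∂n| = fV + V²/R  →  V² + fR·V − fR·V_g = 0
With fR = 1.32×10⁻⁴ × 1538×10³ m = 203 m/s:
V = [−fR + √((fR)² + 4 fR V_g)]/2 = [−203 + √(203² + 4×203×46)]/2 = 38.6 m/s
Subgeostrophic (V < V_g = 46 m/s), as expected around a low.
Converting: 38.6 m/s × 3.6 = 139 km/h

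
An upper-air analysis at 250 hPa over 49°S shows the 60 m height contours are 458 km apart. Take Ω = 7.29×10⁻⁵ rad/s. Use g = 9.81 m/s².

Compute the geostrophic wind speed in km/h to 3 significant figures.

Coriolis parameter at 49°S:
f = 2Ω sin φ = 2 × 7.29×10⁻⁵ × sin 49° = 1.10×10⁻⁴ s⁻¹
Height gradient: |∂Z/∂n| = 60 m / 458000 m = 1.31×10⁻⁴
On a pressure surface, geostrophic balance gives V_g = (g/f)|∂Z/∂n|:
V_g = 9.81 × 1.31×10⁻⁴ / 1.10×10⁻⁴ = 11.7 m/s
Converting: 11.7 m/s × 3.6 = 42.0 km/h

42.0 km/h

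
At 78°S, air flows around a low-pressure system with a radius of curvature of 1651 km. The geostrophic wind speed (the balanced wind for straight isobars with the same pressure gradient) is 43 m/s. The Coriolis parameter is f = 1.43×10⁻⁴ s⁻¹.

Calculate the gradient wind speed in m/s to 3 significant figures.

Around a low, centrifugal force acts outward with Coriolis, so pressure-gradient force balances both:
(1/ρ)|∂P/∂n| = fV + V²/R  →  V² + fR·V − fR·V_g = 0
With fR = 1.43×10⁻⁴ × 1651×10³ m = 236 m/s:
V = [−fR + √((fR)² + 4 fR V_g)]/2 = [−236 + √(236² + 4×236×43)]/2 = 37.2 m/s
Subgeostrophic (V < V_g = 43 m/s), as expected around a low.

37.2 m/s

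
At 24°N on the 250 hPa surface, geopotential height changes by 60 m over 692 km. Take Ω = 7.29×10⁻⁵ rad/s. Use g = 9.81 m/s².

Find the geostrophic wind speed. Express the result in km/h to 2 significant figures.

52 km/h

Coriolis parameter at 24°N:
f = 2Ω sin φ = 2 × 7.29×10⁻⁵ × sin 24° = 5.93×10⁻⁵ s⁻¹
Height gradient: |∂Z/∂n| = 60 m / 692000 m = 8.67×10⁻⁵
On a pressure surface, geostrophic balance gives V_g = (g/f)|∂Z/∂n|:
V_g = 9.81 × 8.67×10⁻⁵ / 5.93×10⁻⁵ = 14.3 m/s
Converting: 14.3 m/s × 3.6 = 52 km/h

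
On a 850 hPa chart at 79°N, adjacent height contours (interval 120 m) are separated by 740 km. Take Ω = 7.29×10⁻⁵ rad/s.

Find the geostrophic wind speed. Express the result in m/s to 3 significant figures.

Coriolis parameter at 79°N:
f = 2Ω sin φ = 2 × 7.29×10⁻⁵ × sin 79° = 1.43×10⁻⁴ s⁻¹
Height gradient: |∂Z/∂n| = 120 m / 740000 m = 1.62×10⁻⁴
On a pressure surface, geostrophic balance gives V_g = (g/f)|∂Z/∂n|:
V_g = 9.81 × 1.62×10⁻⁴ / 1.43×10⁻⁴ = 11.1 m/s

11.1 m/s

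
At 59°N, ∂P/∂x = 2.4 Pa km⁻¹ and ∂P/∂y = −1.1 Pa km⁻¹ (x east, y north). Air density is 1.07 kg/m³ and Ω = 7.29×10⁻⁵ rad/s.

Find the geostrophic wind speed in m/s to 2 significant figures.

20 m/s

Coriolis parameter at 59°N:
f = 2Ω sin φ = 2 × 7.29×10⁻⁵ × sin 59° = 1.25×10⁻⁴ s⁻¹
Component geostrophic relations (x east, y north):
u_g = −(1/(fρ)) ∂P/∂y,  v_g = (1/(fρ)) ∂P/∂x
u_g = −(−1.1×10⁻³)/(1.25×10⁻⁴ × 1.07) = 8.23 m/s;  v_g = (2.4×10⁻³)/(1.25×10⁻⁴ × 1.07) = 17.9 m/s
|V_g| = √(u_g² + v_g²) = 19.7 m/s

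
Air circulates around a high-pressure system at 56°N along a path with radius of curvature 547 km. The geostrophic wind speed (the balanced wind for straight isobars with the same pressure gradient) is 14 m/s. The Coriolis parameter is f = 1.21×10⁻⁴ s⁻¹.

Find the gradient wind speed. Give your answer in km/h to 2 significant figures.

72 km/h

Around a high, pressure-gradient force acts outward with centrifugal, so Coriolis balances both:
fV = (1/ρ)|∂P/∂n| + V²/R  →  V² − fR·V + fR·V_g = 0
With fR = 1.21×10⁻⁴ × 547×10³ m = 66.2 m/s:
V = [fR − √((fR)² − 4 fR V_g)]/2 = [66.2 − √(66.2² − 4×66.2×14)]/2 = 20.1 m/s
Supergeostrophic (V > V_g = 14 m/s), as expected around a high.
Converting: 20.1 m/s × 3.6 = 72 km/h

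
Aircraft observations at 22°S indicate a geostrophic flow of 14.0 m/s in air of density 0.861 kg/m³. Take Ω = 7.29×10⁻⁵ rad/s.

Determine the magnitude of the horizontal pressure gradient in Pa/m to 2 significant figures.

Coriolis parameter at 22°S:
f = 2Ω sin φ = 2 × 7.29×10⁻⁵ × sin 22° = 5.46×10⁻⁵ s⁻¹
Geostrophic balance rearranged: |∂P/∂n| = f ρ V_g
|∂P/∂n| = 5.46×10⁻⁵ × 0.861 × 14.0 = 6.58×10⁻⁴ Pa/m

6.6×10⁻⁴ Pa/m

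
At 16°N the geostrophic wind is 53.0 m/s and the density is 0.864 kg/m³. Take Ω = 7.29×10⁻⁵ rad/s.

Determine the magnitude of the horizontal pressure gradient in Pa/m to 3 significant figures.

1.84×10⁻³ Pa/m

Coriolis parameter at 16°N:
f = 2Ω sin φ = 2 × 7.29×10⁻⁵ × sin 16° = 4.02×10⁻⁵ s⁻¹
Geostrophic balance rearranged: |∂P/∂n| = f ρ V_g
|∂P/∂n| = 4.02×10⁻⁵ × 0.864 × 53.0 = 1.84×10⁻³ Pa/m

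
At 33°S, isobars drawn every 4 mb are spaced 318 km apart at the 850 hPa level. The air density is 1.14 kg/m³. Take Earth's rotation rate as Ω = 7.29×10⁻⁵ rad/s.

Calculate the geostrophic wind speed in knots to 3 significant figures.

27.0 knots

Coriolis parameter at 33°S:
f = 2Ω sin φ = 2 × 7.29×10⁻⁵ × sin 33° = 7.94×10⁻⁵ s⁻¹
Pressure gradient: |∂P/∂n| = 400 Pa / 318000 m = 1.26×10⁻³ Pa/m
Geostrophic balance (pressure-gradient force = Coriolis force):
V_g = (1/(fρ)) |∂P/∂n| = 1.26×10⁻³ / (7.94×10⁻⁵ × 1.14) = 13.9 m/s
Converting: 13.9 m/s × 1.944 = 27.0 knots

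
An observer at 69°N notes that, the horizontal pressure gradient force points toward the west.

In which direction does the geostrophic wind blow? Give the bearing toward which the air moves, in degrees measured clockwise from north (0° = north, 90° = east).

000°

The pressure-gradient force points toward the west (bearing 270°).
Geostrophic balance: in the Northern Hemisphere the Coriolis force deflects motion to the right, so the geostrophic wind blows 90° to the right of the pressure-gradient force (low pressure on the left).
Rotating 270° by 90° clockwise gives 000° — the wind blows toward the north.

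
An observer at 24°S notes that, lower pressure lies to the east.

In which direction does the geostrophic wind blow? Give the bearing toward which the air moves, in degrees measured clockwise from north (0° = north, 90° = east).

The pressure-gradient force points toward the east (bearing 090°).
Geostrophic balance: in the Southern Hemisphere the Coriolis force deflects motion to the left, so the geostrophic wind blows 90° to the left of the pressure-gradient force (low pressure on the right).
Rotating 090° by 90° counterclockwise gives 000° — the wind blows toward the north.

000°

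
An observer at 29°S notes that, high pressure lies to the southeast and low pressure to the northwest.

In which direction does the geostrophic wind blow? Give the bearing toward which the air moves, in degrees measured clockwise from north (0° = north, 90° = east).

The pressure-gradient force points toward the northwest (bearing 315°).
Geostrophic balance: in the Southern Hemisphere the Coriolis force deflects motion to the left, so the geostrophic wind blows 90° to the left of the pressure-gradient force (low pressure on the right).
Rotating 315° by 90° counterclockwise gives 225° — the wind blows toward the southwest.

225°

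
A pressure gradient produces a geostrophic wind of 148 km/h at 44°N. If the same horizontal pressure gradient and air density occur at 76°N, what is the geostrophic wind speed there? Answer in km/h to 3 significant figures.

106 km/h

With the same pressure gradient and density, V_g ∝ 1/f ∝ 1/sin φ.
V₂ = V₁ · sin φ₁ / sin φ₂ = 148 × sin 44° / sin 76°
V₂ = 148 × 0.6947/0.9703 = 106 km/h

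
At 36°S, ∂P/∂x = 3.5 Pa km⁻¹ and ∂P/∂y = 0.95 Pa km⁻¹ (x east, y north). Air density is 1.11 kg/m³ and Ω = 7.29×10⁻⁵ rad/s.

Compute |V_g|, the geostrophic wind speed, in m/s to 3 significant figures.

Coriolis parameter at 36°S:
f = 2Ω sin φ = 2 × 7.29×10⁻⁵ × sin 36° = 8.57×10⁻⁵ s⁻¹
In the Southern Hemisphere f is negative: f = −8.57×10⁻⁵ s⁻¹.
Component geostrophic relations (x east, y north):
u_g = −(1/(fρ)) ∂P/∂y,  v_g = (1/(fρ)) ∂P/∂x
u_g = −(0.95×10⁻³)/(−8.57×10⁻⁵ × 1.11) = 9.99 m/s;  v_g = (3.5×10⁻³)/(−8.57×10⁻⁵ × 1.11) = −36.8 m/s
|V_g| = √(u_g² + v_g²) = 38.1 m/s

38.1 m/s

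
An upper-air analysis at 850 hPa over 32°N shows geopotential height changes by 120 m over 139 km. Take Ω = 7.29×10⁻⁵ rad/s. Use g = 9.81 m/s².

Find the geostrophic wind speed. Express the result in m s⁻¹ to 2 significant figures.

110 m s⁻¹

Coriolis parameter at 32°N:
f = 2Ω sin φ = 2 × 7.29×10⁻⁵ × sin 32° = 7.73×10⁻⁵ s⁻¹
Height gradient: |∂Z/∂n| = 120 m / 139000 m = 8.63×10⁻⁴
On a pressure surface, geostrophic balance gives V_g = (g/f)|∂Z/∂n|:
V_g = 9.81 × 8.63×10⁻⁴ / 7.73×10⁻⁵ = 110 m/s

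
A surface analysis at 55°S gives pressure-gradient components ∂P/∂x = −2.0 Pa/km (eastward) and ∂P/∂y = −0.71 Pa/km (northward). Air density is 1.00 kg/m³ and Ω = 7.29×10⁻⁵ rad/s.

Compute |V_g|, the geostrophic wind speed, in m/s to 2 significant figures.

Coriolis parameter at 55°S:
f = 2Ω sin φ = 2 × 7.29×10⁻⁵ × sin 55° = 1.19×10⁻⁴ s⁻¹
In the Southern Hemisphere f is negative: f = −1.19×10⁻⁴ s⁻¹.
Component geostrophic relations (x east, y north):
u_g = −(1/(fρ)) ∂P/∂y,  v_g = (1/(fρ)) ∂P/∂x
u_g = −(−0.71×10⁻³)/(−1.19×10⁻⁴ × 1.00) = −5.94 m/s;  v_g = (−2.0×10⁻³)/(−1.19×10⁻⁴ × 1.00) = 16.7 m/s
|V_g| = √(u_g² + v_g²) = 17.8 m/s

18 m/s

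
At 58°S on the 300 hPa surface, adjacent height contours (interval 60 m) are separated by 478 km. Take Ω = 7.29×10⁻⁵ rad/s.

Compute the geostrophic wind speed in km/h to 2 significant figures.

Coriolis parameter at 58°S:
f = 2Ω sin φ = 2 × 7.29×10⁻⁵ × sin 58° = 1.24×10⁻⁴ s⁻¹
Height gradient: |∂Z/∂n| = 60 m / 478000 m = 1.26×10⁻⁴
On a pressure surface, geostrophic balance gives V_g = (g/f)|∂Z/∂n|:
V_g = 9.81 × 1.26×10⁻⁴ / 1.24×10⁻⁴ = 9.96 m/s
Converting: 9.96 m/s × 3.6 = 36 km/h

36 km/h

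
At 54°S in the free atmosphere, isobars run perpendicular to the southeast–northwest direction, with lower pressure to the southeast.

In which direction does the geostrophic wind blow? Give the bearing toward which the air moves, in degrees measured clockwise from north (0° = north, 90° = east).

The pressure-gradient force points toward the southeast (bearing 135°).
Geostrophic balance: in the Southern Hemisphere the Coriolis force deflects motion to the left, so the geostrophic wind blows 90° to the left of the pressure-gradient force (low pressure on the right).
Rotating 135° by 90° counterclockwise gives 045° — the wind blows toward the northeast.

045°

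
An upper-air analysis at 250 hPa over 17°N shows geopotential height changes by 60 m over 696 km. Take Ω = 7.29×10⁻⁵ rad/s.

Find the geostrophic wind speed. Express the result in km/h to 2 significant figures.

71 km/h

Coriolis parameter at 17°N:
f = 2Ω sin φ = 2 × 7.29×10⁻⁵ × sin 17° = 4.26×10⁻⁵ s⁻¹
Height gradient: |∂Z/∂n| = 60 m / 696000 m = 8.62×10⁻⁵
On a pressure surface, geostrophic balance gives V_g = (g/f)|∂Z/∂n|:
V_g = 9.81 × 8.62×10⁻⁵ / 4.26×10⁻⁵ = 19.8 m/s
Converting: 19.8 m/s × 3.6 = 71 km/h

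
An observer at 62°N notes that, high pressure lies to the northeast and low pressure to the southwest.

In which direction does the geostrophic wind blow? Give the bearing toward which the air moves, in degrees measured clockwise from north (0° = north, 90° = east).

The pressure-gradient force points toward the southwest (bearing 225°).
Geostrophic balance: in the Northern Hemisphere the Coriolis force deflects motion to the right, so the geostrophic wind blows 90° to the right of the pressure-gradient force (low pressure on the left).
Rotating 225° by 90° clockwise gives 315° — the wind blows toward the northwest.

315°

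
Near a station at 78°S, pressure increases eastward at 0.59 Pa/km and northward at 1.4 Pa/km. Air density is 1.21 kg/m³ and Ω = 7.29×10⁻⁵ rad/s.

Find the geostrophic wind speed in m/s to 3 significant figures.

8.80 m/s

Coriolis parameter at 78°S:
f = 2Ω sin φ = 2 × 7.29×10⁻⁵ × sin 78° = 1.43×10⁻⁴ s⁻¹
In the Southern Hemisphere f is negative: f = −1.43×10⁻⁴ s⁻¹.
Component geostrophic relations (x east, y north):
u_g = −(1/(fρ)) ∂P/∂y,  v_g = (1/(fρ)) ∂P/∂x
u_g = −(1.4×10⁻³)/(−1.43×10⁻⁴ × 1.21) = 8.11 m/s;  v_g = (0.59×10⁻³)/(−1.43×10⁻⁴ × 1.21) = −3.42 m/s
|V_g| = √(u_g² + v_g²) = 8.80 m/s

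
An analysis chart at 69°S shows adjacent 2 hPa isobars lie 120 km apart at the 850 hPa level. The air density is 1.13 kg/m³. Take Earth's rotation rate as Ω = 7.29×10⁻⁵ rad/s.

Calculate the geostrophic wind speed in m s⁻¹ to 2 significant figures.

11 m s⁻¹

Coriolis parameter at 69°S:
f = 2Ω sin φ = 2 × 7.29×10⁻⁵ × sin 69° = 1.36×10⁻⁴ s⁻¹
Pressure gradient: |∂P/∂n| = 200 Pa / 120000 m = 1.67×10⁻³ Pa/m
Geostrophic balance (pressure-gradient force = Coriolis force):
V_g = (1/(fρ)) |∂P/∂n| = 1.67×10⁻³ / (1.36×10⁻⁴ × 1.13) = 10.8 m/s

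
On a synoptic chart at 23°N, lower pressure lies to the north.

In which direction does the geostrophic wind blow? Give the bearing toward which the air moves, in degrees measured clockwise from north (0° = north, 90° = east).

The pressure-gradient force points toward the north (bearing 000°).
Geostrophic balance: in the Northern Hemisphere the Coriolis force deflects motion to the right, so the geostrophic wind blows 90° to the right of the pressure-gradient force (low pressure on the left).
Rotating 000° by 90° clockwise gives 090° — the wind blows toward the east.

090°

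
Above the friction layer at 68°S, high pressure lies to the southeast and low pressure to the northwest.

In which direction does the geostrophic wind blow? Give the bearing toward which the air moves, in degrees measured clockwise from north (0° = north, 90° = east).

225°

The pressure-gradient force points toward the northwest (bearing 315°).
Geostrophic balance: in the Southern Hemisphere the Coriolis force deflects motion to the left, so the geostrophic wind blows 90° to the left of the pressure-gradient force (low pressure on the right).
Rotating 315° by 90° counterclockwise gives 225° — the wind blows toward the southwest.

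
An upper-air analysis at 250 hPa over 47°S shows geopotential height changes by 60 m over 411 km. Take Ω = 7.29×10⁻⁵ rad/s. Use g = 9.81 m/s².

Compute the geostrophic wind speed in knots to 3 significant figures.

26.1 knots

Coriolis parameter at 47°S:
f = 2Ω sin φ = 2 × 7.29×10⁻⁵ × sin 47° = 1.07×10⁻⁴ s⁻¹
Height gradient: |∂Z/∂n| = 60 m / 411000 m = 1.46×10⁻⁴
On a pressure surface, geostrophic balance gives V_g = (g/f)|∂Z/∂n|:
V_g = 9.81 × 1.46×10⁻⁴ / 1.07×10⁻⁴ = 13.4 m/s
Converting: 13.4 m/s × 1.944 = 26.1 knots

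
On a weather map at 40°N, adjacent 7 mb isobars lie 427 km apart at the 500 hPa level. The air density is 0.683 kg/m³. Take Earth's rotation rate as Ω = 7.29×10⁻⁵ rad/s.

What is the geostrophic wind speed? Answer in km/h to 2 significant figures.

Coriolis parameter at 40°N:
f = 2Ω sin φ = 2 × 7.29×10⁻⁵ × sin 40° = 9.37×10⁻⁵ s⁻¹
Pressure gradient: |∂P/∂n| = 700 Pa / 427000 m = 1.64×10⁻³ Pa/m
Geostrophic balance (pressure-gradient force = Coriolis force):
V_g = (1/(fρ)) |∂P/∂n| = 1.64×10⁻³ / (9.37×10⁻⁵ × 0.683) = 25.6 m/s
Converting: 25.6 m/s × 3.6 = 92 km/h

92 km/h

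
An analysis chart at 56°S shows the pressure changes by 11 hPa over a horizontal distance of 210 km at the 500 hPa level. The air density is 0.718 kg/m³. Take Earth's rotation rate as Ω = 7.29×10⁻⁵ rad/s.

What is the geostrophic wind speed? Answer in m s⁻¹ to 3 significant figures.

Coriolis parameter at 56°S:
f = 2Ω sin φ = 2 × 7.29×10⁻⁵ × sin 56° = 1.21×10⁻⁴ s⁻¹
Pressure gradient: |∂P/∂n| = 1100 Pa / 210000 m = 5.24×10⁻³ Pa/m
Geostrophic balance (pressure-gradient force = Coriolis force):
V_g = (1/(fρ)) |∂P/∂n| = 5.24×10⁻³ / (1.21×10⁻⁴ × 0.718) = 60.4 m/s

60.4 m s⁻¹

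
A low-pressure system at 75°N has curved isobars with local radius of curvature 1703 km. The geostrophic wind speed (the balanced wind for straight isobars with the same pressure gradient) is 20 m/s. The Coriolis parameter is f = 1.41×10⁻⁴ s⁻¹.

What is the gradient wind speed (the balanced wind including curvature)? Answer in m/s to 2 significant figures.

Around a low, centrifugal force acts outward with Coriolis, so pressure-gradient force balances both:
(1/ρ)|∂P/∂n| = fV + V²/R  →  V² + fR·V − fR·V_g = 0
With fR = 1.41×10⁻⁴ × 1703×10³ m = 240 m/s:
V = [−fR + √((fR)² + 4 fR V_g)]/2 = [−240 + √(240² + 4×240×20)]/2 = 18.6 m/s
Subgeostrophic (V < V_g = 20 m/s), as expected around a low.

19 m/s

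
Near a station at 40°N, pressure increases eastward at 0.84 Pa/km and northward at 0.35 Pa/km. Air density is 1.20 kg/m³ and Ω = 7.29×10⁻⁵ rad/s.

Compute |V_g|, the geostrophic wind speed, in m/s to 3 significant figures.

8.09 m/s

Coriolis parameter at 40°N:
f = 2Ω sin φ = 2 × 7.29×10⁻⁵ × sin 40° = 9.37×10⁻⁵ s⁻¹
Component geostrophic relations (x east, y north):
u_g = −(1/(fρ)) ∂P/∂y,  v_g = (1/(fρ)) ∂P/∂x
u_g = −(0.35×10⁻³)/(9.37×10⁻⁵ × 1.20) = −3.11 m/s;  v_g = (0.84×10⁻³)/(9.37×10⁻⁵ × 1.20) = 7.47 m/s
|V_g| = √(u_g² + v_g²) = 8.09 m/s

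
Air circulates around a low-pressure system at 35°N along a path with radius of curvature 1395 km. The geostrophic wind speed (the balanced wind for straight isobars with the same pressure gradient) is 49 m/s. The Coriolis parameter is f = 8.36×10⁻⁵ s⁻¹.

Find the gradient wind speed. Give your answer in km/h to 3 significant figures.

Around a low, centrifugal force acts outward with Coriolis, so pressure-gradient force balances both:
(1/ρ)|∂P/∂n| = fV + V²/R  →  V² + fR·V − fR·V_g = 0
With fR = 8.36×10⁻⁵ × 1395×10³ m = 117 m/s:
V = [−fR + √((fR)² + 4 fR V_g)]/2 = [−117 + √(117² + 4×117×49)]/2 = 37.2 m/s
Subgeostrophic (V < V_g = 49 m/s), as expected around a low.
Converting: 37.2 m/s × 3.6 = 134 km/h

134 km/h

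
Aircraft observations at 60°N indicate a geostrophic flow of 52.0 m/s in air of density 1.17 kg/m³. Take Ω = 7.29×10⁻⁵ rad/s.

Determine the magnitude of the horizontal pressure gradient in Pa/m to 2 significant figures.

Coriolis parameter at 60°N:
f = 2Ω sin φ = 2 × 7.29×10⁻⁵ × sin 60° = 1.26×10⁻⁴ s⁻¹
Geostrophic balance rearranged: |∂P/∂n| = f ρ V_g
|∂P/∂n| = 1.26×10⁻⁴ × 1.17 × 52.0 = 7.68×10⁻³ Pa/m

7.7×10⁻³ Pa/m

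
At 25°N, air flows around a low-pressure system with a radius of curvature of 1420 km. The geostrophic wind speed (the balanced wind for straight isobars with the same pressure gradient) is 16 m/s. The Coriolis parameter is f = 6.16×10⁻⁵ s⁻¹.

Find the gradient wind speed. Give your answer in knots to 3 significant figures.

Around a low, centrifugal force acts outward with Coriolis, so pressure-gradient force balances both:
(1/ρ)|∂P/∂n| = fV + V²/R  →  V² + fR·V − fR·V_g = 0
With fR = 6.16×10⁻⁵ × 1420×10³ m = 87.5 m/s:
V = [−fR + √((fR)² + 4 fR V_g)]/2 = [−87.5 + √(87.5² + 4×87.5×16)]/2 = 13.8 m/s
Subgeostrophic (V < V_g = 16 m/s), as expected around a low.
Converting: 13.8 m/s × 1.944 = 26.9 knots

26.9 knots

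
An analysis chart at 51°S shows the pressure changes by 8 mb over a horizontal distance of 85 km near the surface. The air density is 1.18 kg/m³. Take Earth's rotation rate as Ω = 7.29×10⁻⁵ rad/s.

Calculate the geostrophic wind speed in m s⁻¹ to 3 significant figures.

70.4 m s⁻¹

Coriolis parameter at 51°S:
f = 2Ω sin φ = 2 × 7.29×10⁻⁵ × sin 51° = 1.13×10⁻⁴ s⁻¹
Pressure gradient: |∂P/∂n| = 800 Pa / 85000 m = 9.41×10⁻³ Pa/m
Geostrophic balance (pressure-gradient force = Coriolis force):
V_g = (1/(fρ)) |∂P/∂n| = 9.41×10⁻³ / (1.13×10⁻⁴ × 1.18) = 70.4 m/s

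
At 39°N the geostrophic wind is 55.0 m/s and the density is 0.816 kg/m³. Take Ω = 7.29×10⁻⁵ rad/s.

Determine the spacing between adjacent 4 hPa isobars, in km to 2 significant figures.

Coriolis parameter at 39°N:
f = 2Ω sin φ = 2 × 7.29×10⁻⁵ × sin 39° = 9.18×10⁻⁵ s⁻¹
Geostrophic balance rearranged: |∂P/∂n| = f ρ V_g
|∂P/∂n| = 9.18×10⁻⁵ × 0.816 × 55.0 = 4.12×10⁻³ Pa/m
Isobar spacing: Δn = ΔP/|∂P/∂n| = 400 Pa / 4.12×10⁻³ Pa/m = 97135 m ≈ 97 km

97 km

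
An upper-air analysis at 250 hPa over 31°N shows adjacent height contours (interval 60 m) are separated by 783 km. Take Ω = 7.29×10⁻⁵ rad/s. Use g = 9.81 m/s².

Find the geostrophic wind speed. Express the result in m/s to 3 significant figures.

Coriolis parameter at 31°N:
f = 2Ω sin φ = 2 × 7.29×10⁻⁵ × sin 31° = 7.51×10⁻⁵ s⁻¹
Height gradient: |∂Z/∂n| = 60 m / 783000 m = 7.66×10⁻⁵
On a pressure surface, geostrophic balance gives V_g = (g/f)|∂Z/∂n|:
V_g = 9.81 × 7.66×10⁻⁵ / 7.51×10⁻⁵ = 10.0 m/s

10.0 m/s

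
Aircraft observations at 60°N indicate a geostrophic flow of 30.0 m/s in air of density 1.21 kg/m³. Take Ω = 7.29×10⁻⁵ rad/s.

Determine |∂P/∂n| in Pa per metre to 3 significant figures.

Coriolis parameter at 60°N:
f = 2Ω sin φ = 2 × 7.29×10⁻⁵ × sin 60° = 1.26×10⁻⁴ s⁻¹
Geostrophic balance rearranged: |∂P/∂n| = f ρ V_g
|∂P/∂n| = 1.26×10⁻⁴ × 1.21 × 30.0 = 4.58×10⁻³ Pa/m

4.58×10⁻³ Pa/m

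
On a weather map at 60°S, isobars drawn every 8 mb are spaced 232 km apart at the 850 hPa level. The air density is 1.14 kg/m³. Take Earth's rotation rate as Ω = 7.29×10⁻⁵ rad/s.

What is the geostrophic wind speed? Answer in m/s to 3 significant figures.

24.0 m/s

Coriolis parameter at 60°S:
f = 2Ω sin φ = 2 × 7.29×10⁻⁵ × sin 60° = 1.26×10⁻⁴ s⁻¹
Pressure gradient: |∂P/∂n| = 800 Pa / 232000 m = 3.45×10⁻³ Pa/m
Geostrophic balance (pressure-gradient force = Coriolis force):
V_g = (1/(fρ)) |∂P/∂n| = 3.45×10⁻³ / (1.26×10⁻⁴ × 1.14) = 24.0 m/s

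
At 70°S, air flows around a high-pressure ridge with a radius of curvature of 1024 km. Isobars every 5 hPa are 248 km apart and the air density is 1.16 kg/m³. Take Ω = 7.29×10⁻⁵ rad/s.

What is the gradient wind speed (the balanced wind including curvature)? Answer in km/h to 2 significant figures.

Coriolis parameter at 70°S:
f = 2Ω sin φ = 2 × 7.29×10⁻⁵ × sin 70° = 1.37×10⁻⁴ s⁻¹
Pressure gradient: |∂P/∂n| = 500 Pa / 248000 m = 2.02×10⁻³ Pa/m
Geostrophic speed: V_g = |∂P/∂n|/(fρ) = 2.02×10⁻³/(1.37×10⁻⁴ × 1.16) = 12.7 m/s
Around a high, pressure-gradient force acts outward with centrifugal, so Coriolis balances both:
fV = (1/ρ)|∂P/∂n| + V²/R  →  V² − fR·V + fR·V_g = 0
With fR = 1.37×10⁻⁴ × 1024×10³ m = 140 m/s:
V = [fR − √((fR)² − 4 fR V_g)]/2 = [140 − √(140² − 4×140×12.7)]/2 = 14.1 m/s
Supergeostrophic (V > V_g = 12.7 m/s), as expected around a high.
Converting: 14.1 m/s × 3.6 = 51 km/h

51 km/h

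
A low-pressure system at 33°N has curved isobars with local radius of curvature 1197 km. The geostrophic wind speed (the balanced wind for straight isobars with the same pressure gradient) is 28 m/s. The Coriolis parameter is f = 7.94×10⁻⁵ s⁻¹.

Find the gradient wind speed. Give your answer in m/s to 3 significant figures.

Around a low, centrifugal force acts outward with Coriolis, so pressure-gradient force balances both:
(1/ρ)|∂P/∂n| = fV + V²/R  →  V² + fR·V − fR·V_g = 0
With fR = 7.94×10⁻⁵ × 1197×10³ m = 95.0 m/s:
V = [−fR + √((fR)² + 4 fR V_g)]/2 = [−95.0 + √(95.0² + 4×95.0×28)]/2 = 22.6 m/s
Subgeostrophic (V < V_g = 28 m/s), as expected around a low.

22.6 m/s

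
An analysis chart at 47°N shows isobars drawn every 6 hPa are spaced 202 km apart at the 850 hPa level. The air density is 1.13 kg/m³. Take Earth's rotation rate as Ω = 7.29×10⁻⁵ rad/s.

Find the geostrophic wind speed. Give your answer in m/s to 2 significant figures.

Coriolis parameter at 47°N:
f = 2Ω sin φ = 2 × 7.29×10⁻⁵ × sin 47° = 1.07×10⁻⁴ s⁻¹
Pressure gradient: |∂P/∂n| = 600 Pa / 202000 m = 2.97×10⁻³ Pa/m
Geostrophic balance (pressure-gradient force = Coriolis force):
V_g = (1/(fρ)) |∂P/∂n| = 2.97×10⁻³ / (1.07×10⁻⁴ × 1.13) = 24.7 m/s

25 m/s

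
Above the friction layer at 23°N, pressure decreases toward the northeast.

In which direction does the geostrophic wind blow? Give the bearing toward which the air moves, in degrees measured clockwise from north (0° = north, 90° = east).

135°

The pressure-gradient force points toward the northeast (bearing 045°).
Geostrophic balance: in the Northern Hemisphere the Coriolis force deflects motion to the right, so the geostrophic wind blows 90° to the right of the pressure-gradient force (low pressure on the left).
Rotating 045° by 90° clockwise gives 135° — the wind blows toward the southeast.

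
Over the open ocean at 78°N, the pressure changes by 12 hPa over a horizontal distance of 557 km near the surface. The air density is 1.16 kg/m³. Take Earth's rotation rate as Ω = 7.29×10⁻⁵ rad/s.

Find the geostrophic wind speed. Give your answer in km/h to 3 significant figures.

Coriolis parameter at 78°N:
f = 2Ω sin φ = 2 × 7.29×10⁻⁵ × sin 78° = 1.43×10⁻⁴ s⁻¹
Pressure gradient: |∂P/∂n| = 1200 Pa / 557000 m = 2.15×10⁻³ Pa/m
Geostrophic balance (pressure-gradient force = Coriolis force):
V_g = (1/(fρ)) |∂P/∂n| = 2.15×10⁻³ / (1.43×10⁻⁴ × 1.16) = 13.0 m/s
Converting: 13.0 m/s × 3.6 = 46.9 km/h

46.9 km/h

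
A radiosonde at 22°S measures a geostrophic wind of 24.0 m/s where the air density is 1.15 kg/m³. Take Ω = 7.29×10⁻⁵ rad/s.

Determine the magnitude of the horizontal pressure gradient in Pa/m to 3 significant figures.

1.51×10⁻³ Pa/m

Coriolis parameter at 22°S:
f = 2Ω sin φ = 2 × 7.29×10⁻⁵ × sin 22° = 5.46×10⁻⁵ s⁻¹
Geostrophic balance rearranged: |∂P/∂n| = f ρ V_g
|∂P/∂n| = 5.46×10⁻⁵ × 1.15 × 24.0 = 1.51×10⁻³ Pa/m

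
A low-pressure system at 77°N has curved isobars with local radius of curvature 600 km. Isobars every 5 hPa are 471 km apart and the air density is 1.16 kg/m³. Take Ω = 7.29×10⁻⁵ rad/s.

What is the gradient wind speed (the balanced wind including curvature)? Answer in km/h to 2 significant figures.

Coriolis parameter at 77°N:
f = 2Ω sin φ = 2 × 7.29×10⁻⁵ × sin 77° = 1.42×10⁻⁴ s⁻¹
Pressure gradient: |∂P/∂n| = 500 Pa / 471000 m = 1.06×10⁻³ Pa/m
Geostrophic speed: V_g = |∂P/∂n|/(fρ) = 1.06×10⁻³/(1.42×10⁻⁴ × 1.16) = 6.44 m/s
Around a low, centrifugal force acts outward with Coriolis, so pressure-gradient force balances both:
(1/ρ)|∂P/∂n| = fV + V²/R  →  V² + fR·V − fR·V_g = 0
With fR = 1.42×10⁻⁴ × 600×10³ m = 85.2 m/s:
V = [−fR + √((fR)² + 4 fR V_g)]/2 = [−85.2 + √(85.2² + 4×85.2×6.44)]/2 = 6.02 m/s
Subgeostrophic (V < V_g = 6.44 m/s), as expected around a low.
Converting: 6.02 m/s × 3.6 = 22 km/h

22 km/h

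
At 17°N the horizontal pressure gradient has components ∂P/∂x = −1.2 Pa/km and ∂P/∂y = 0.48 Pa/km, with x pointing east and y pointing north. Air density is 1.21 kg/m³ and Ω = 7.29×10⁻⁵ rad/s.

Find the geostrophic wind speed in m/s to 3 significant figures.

25.1 m/s

Coriolis parameter at 17°N:
f = 2Ω sin φ = 2 × 7.29×10⁻⁵ × sin 17° = 4.26×10⁻⁵ s⁻¹
Component geostrophic relations (x east, y north):
u_g = −(1/(fρ)) ∂P/∂y,  v_g = (1/(fρ)) ∂P/∂x
u_g = −(0.48×10⁻³)/(4.26×10⁻⁵ × 1.21) = −9.31 m/s;  v_g = (−1.2×10⁻³)/(4.26×10⁻⁵ × 1.21) = −23.3 m/s
|V_g| = √(u_g² + v_g²) = 25.1 m/s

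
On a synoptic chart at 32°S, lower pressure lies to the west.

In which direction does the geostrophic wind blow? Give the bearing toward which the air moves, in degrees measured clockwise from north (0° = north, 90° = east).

180°

The pressure-gradient force points toward the west (bearing 270°).
Geostrophic balance: in the Southern Hemisphere the Coriolis force deflects motion to the left, so the geostrophic wind blows 90° to the left of the pressure-gradient force (low pressure on the right).
Rotating 270° by 90° counterclockwise gives 180° — the wind blows toward the south.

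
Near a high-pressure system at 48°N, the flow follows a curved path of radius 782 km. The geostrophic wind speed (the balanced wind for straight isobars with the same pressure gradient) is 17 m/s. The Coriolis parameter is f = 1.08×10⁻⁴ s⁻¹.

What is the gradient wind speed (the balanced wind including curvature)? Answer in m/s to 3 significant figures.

Around a high, pressure-gradient force acts outward with centrifugal, so Coriolis balances both:
fV = (1/ρ)|∂P/∂n| + V²/R  →  V² − fR·V + fR·V_g = 0
With fR = 1.08×10⁻⁴ × 782×10³ m = 84.5 m/s:
V = [fR − √((fR)² − 4 fR V_g)]/2 = [84.5 − √(84.5² − 4×84.5×17)]/2 = 23.6 m/s
Supergeostrophic (V > V_g = 17 m/s), as expected around a high.

23.6 m/s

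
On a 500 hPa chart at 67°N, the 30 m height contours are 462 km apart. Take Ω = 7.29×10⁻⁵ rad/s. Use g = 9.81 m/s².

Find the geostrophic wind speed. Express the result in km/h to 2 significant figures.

Coriolis parameter at 67°N:
f = 2Ω sin φ = 2 × 7.29×10⁻⁵ × sin 67° = 1.34×10⁻⁴ s⁻¹
Height gradient: |∂Z/∂n| = 30 m / 462000 m = 6.49×10⁻⁵
On a pressure surface, geostrophic balance gives V_g = (g/f)|∂Z/∂n|:
V_g = 9.81 × 6.49×10⁻⁵ / 1.34×10⁻⁴ = 4.75 m/s
Converting: 4.75 m/s × 3.6 = 17 km/h

17 km/h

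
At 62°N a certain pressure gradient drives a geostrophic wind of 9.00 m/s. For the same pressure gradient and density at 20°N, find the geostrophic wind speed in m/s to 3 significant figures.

23.2 m/s

With the same pressure gradient and density, V_g ∝ 1/f ∝ 1/sin φ.
V₂ = V₁ · sin φ₁ / sin φ₂ = 9.00 × sin 62° / sin 20°
V₂ = 9.00 × 0.8829/0.3420 = 23.2 m/s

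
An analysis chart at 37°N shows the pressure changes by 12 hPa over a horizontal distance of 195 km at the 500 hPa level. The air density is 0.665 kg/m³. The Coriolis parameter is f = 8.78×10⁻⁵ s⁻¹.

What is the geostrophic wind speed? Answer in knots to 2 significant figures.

200 knots

Pressure gradient: |∂P/∂n| = 1200 Pa / 195000 m = 6.15×10⁻³ Pa/m
Geostrophic balance (pressure-gradient force = Coriolis force):
V_g = (1/(fρ)) |∂P/∂n| = 6.15×10⁻³ / (8.78×10⁻⁵ × 0.665) = 105 m/s
Converting: 105 m/s × 1.944 = 200 knots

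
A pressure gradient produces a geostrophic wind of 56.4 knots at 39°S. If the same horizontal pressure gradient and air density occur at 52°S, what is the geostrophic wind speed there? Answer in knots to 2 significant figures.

45 knots

With the same pressure gradient and density, V_g ∝ 1/f ∝ 1/sin φ.
V₂ = V₁ · sin φ₁ / sin φ₂ = 56.4 × sin 39° / sin 52°
V₂ = 56.4 × 0.6293/0.7880 = 45 knots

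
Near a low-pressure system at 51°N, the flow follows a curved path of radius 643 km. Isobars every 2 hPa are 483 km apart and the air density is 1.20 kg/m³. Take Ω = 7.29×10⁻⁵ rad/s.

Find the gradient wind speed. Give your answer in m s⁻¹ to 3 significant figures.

2.93 m s⁻¹

Coriolis parameter at 51°N:
f = 2Ω sin φ = 2 × 7.29×10⁻⁵ × sin 51° = 1.13×10⁻⁴ s⁻¹
Pressure gradient: |∂P/∂n| = 200 Pa / 483000 m = 4.14×10⁻⁴ Pa/m
Geostrophic speed: V_g = |∂P/∂n|/(fρ) = 4.14×10⁻⁴/(1.13×10⁻⁴ × 1.20) = 3.05 m/s
Around a low, centrifugal force acts outward with Coriolis, so pressure-gradient force balances both:
(1/ρ)|∂P/∂n| = fV + V²/R  →  V² + fR·V − fR·V_g = 0
With fR = 1.13×10⁻⁴ × 643×10³ m = 72.9 m/s:
V = [−fR + √((fR)² + 4 fR V_g)]/2 = [−72.9 + √(72.9² + 4×72.9×3.05)]/2 = 2.93 m/s
Subgeostrophic (V < V_g = 3.05 m/s), as expected around a low.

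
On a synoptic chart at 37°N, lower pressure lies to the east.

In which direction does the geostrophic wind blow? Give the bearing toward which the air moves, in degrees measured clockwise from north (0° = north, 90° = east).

180°

The pressure-gradient force points toward the east (bearing 090°).
Geostrophic balance: in the Northern Hemisphere the Coriolis force deflects motion to the right, so the geostrophic wind blows 90° to the right of the pressure-gradient force (low pressure on the left).
Rotating 090° by 90° clockwise gives 180° — the wind blows toward the south.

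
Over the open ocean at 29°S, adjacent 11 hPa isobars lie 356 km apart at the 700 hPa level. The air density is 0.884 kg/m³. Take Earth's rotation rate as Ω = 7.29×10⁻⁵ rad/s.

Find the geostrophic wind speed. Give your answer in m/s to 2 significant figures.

49 m/s

Coriolis parameter at 29°S:
f = 2Ω sin φ = 2 × 7.29×10⁻⁵ × sin 29° = 7.07×10⁻⁵ s⁻¹
Pressure gradient: |∂P/∂n| = 1100 Pa / 356000 m = 3.09×10⁻³ Pa/m
Geostrophic balance (pressure-gradient force = Coriolis force):
V_g = (1/(fρ)) |∂P/∂n| = 3.09×10⁻³ / (7.07×10⁻⁵ × 0.884) = 49.4 m/s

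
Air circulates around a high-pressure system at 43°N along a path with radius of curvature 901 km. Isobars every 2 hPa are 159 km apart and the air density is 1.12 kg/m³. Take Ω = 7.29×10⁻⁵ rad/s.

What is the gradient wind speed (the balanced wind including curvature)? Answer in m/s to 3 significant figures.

Coriolis parameter at 43°N:
f = 2Ω sin φ = 2 × 7.29×10⁻⁵ × sin 43° = 9.94×10⁻⁵ s⁻¹
Pressure gradient: |∂P/∂n| = 200 Pa / 159000 m = 1.26×10⁻³ Pa/m
Geostrophic speed: V_g = |∂P/∂n|/(fρ) = 1.26×10⁻³/(9.94×10⁻⁵ × 1.12) = 11.3 m/s
Around a high, pressure-gradient force acts outward with centrifugal, so Coriolis balances both:
fV = (1/ρ)|∂P/∂n| + V²/R  →  V² − fR·V + fR·V_g = 0
With fR = 9.94×10⁻⁵ × 901×10³ m = 89.6 m/s:
V = [fR − √((fR)² − 4 fR V_g)]/2 = [89.6 − √(89.6² − 4×89.6×11.3)]/2 = 13.3 m/s
Supergeostrophic (V > V_g = 11.3 m/s), as expected around a high.

13.3 m/s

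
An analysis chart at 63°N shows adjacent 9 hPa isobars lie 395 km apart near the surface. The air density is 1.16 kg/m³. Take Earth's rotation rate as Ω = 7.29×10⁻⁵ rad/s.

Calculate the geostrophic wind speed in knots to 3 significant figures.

29.4 knots

Coriolis parameter at 63°N:
f = 2Ω sin φ = 2 × 7.29×10⁻⁵ × sin 63° = 1.30×10⁻⁴ s⁻¹
Pressure gradient: |∂P/∂n| = 900 Pa / 395000 m = 2.28×10⁻³ Pa/m
Geostrophic balance (pressure-gradient force = Coriolis force):
V_g = (1/(fρ)) |∂P/∂n| = 2.28×10⁻³ / (1.30×10⁻⁴ × 1.16) = 15.1 m/s
Converting: 15.1 m/s × 1.944 = 29.4 knots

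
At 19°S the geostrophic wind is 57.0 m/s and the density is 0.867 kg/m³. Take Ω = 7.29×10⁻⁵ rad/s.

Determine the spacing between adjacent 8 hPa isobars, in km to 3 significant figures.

Coriolis parameter at 19°S:
f = 2Ω sin φ = 2 × 7.29×10⁻⁵ × sin 19° = 4.75×10⁻⁵ s⁻¹
Geostrophic balance rearranged: |∂P/∂n| = f ρ V_g
|∂P/∂n| = 4.75×10⁻⁵ × 0.867 × 57.0 = 2.35×10⁻³ Pa/m
Isobar spacing: Δn = ΔP/|∂P/∂n| = 800 Pa / 2.35×10⁻³ Pa/m = 341033 m ≈ 341 km

341 km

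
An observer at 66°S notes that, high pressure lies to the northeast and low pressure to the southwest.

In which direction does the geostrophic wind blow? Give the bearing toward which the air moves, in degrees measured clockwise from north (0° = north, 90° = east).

The pressure-gradient force points toward the southwest (bearing 225°).
Geostrophic balance: in the Southern Hemisphere the Coriolis force deflects motion to the left, so the geostrophic wind blows 90° to the left of the pressure-gradient force (low pressure on the right).
Rotating 225° by 90° counterclockwise gives 135° — the wind blows toward the southeast.

135°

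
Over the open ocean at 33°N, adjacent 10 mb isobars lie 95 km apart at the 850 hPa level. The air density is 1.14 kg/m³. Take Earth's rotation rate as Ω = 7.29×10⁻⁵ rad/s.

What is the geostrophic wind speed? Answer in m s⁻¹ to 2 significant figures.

Coriolis parameter at 33°N:
f = 2Ω sin φ = 2 × 7.29×10⁻⁵ × sin 33° = 7.94×10⁻⁵ s⁻¹
Pressure gradient: |∂P/∂n| = 1000 Pa / 95000 m = 1.05×10⁻² Pa/m
Geostrophic balance (pressure-gradient force = Coriolis force):
V_g = (1/(fρ)) |∂P/∂n| = 1.05×10⁻² / (7.94×10⁻⁵ × 1.14) = 116 m/s

120 m s⁻¹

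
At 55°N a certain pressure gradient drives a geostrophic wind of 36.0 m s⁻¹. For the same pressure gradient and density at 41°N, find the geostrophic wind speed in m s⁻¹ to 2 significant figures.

With the same pressure gradient and density, V_g ∝ 1/f ∝ 1/sin φ.
V₂ = V₁ · sin φ₁ / sin φ₂ = 36.0 × sin 55° / sin 41°
V₂ = 36.0 × 0.8192/0.6561 = 45 m s⁻¹

45 m s⁻¹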